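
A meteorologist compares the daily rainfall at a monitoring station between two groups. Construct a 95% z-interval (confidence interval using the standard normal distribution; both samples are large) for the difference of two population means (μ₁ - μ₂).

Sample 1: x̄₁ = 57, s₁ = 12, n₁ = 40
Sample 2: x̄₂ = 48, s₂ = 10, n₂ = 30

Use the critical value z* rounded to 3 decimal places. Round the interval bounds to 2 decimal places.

Both samples are large (n₁ = 40 ≥ 30, n₂ = 30 ≥ 30), so a z-interval for the difference of means applies.

Point estimate: x̄₁ - x̄₂ = 57 - 48 = 9

Standard error: SE = √(s₁²/n₁ + s₂²/n₂)
= √(12²/40 + 10²/30)
= √(3.600000 + 3.333333)
= 2.633122

For 95% confidence, z* = 1.96 (from standard normal table)
Margin of error: E = z* × SE = 1.96 × 2.633122 = 5.1609

Z-interval: (x̄₁ - x̄₂) ± E = 9 ± 5.1609 = (3.8391, 14.1609)

Rounded to 2 decimal places:

(3.84, 14.16)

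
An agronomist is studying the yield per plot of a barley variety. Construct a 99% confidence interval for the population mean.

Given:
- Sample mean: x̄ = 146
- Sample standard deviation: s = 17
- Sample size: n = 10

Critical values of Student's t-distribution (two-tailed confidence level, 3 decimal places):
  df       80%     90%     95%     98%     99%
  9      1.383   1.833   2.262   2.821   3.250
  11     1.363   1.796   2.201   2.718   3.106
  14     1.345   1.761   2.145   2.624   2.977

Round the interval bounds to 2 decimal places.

The population standard deviation σ is unknown (only the sample standard deviation s is given), so use a t-interval with df = n - 1 = 10 - 1 = 9.

For 99% confidence with df = 9, t* = 3.250 (from t-table)

Standard error: SE = s/√n = 17/√10 = 5.375872

Margin of error: E = t* × SE = 3.250 × 5.375872 = 17.4716

T-interval: x̄ ± E = 146 ± 17.4716 = (128.5284, 163.4716)

Rounded to 2 decimal places:

(128.53, 163.47)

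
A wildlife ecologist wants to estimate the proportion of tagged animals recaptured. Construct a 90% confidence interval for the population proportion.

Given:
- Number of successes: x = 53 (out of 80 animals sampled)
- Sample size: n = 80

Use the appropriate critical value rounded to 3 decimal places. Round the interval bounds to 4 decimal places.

Sample proportion: p̂ = 53/80 = 0.662500

Check conditions for normal approximation:
  np̂ = 53 ≥ 10 ✓
  n(1-p̂) = 27 ≥ 10 ✓

The sample is large enough, so use a z-interval (normal approximation) for the proportion.

For 90% confidence, z* = 1.645 (from standard normal table)

Standard error: SE = √(p̂(1-p̂)/n) = √(0.662500×0.337500/80) = 0.05286702

Margin of error: E = z* × SE = 1.645 × 0.05286702 = 0.086966

Z-interval: p̂ ± E = 0.662500 ± 0.086966 = (0.575534, 0.749466)

Rounded to 4 decimal places:

(0.5755, 0.7495)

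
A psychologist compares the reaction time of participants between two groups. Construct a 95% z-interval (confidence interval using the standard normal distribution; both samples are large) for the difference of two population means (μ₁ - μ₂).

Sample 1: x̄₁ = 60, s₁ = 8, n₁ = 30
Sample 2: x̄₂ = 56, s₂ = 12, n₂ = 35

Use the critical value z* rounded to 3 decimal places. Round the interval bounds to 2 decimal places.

Both samples are large (n₁ = 30 ≥ 30, n₂ = 35 ≥ 30), so a z-interval for the difference of means applies.

Point estimate: x̄₁ - x̄₂ = 60 - 56 = 4

Standard error: SE = √(s₁²/n₁ + s₂²/n₂)
= √(8²/30 + 12²/35)
= √(2.133333 + 4.114286)
= 2.499524

For 95% confidence, z* = 1.96 (from standard normal table)
Margin of error: E = z* × SE = 1.96 × 2.499524 = 4.8991

Z-interval: (x̄₁ - x̄₂) ± E = 4 ± 4.8991 = (-0.8991, 8.8991)

Rounded to 2 decimal places:

(-0.90, 8.90)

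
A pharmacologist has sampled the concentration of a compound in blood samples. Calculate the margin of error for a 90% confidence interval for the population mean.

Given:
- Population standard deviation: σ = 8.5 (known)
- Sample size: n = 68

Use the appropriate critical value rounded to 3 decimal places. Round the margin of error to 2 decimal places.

The population standard deviation σ is known, so use the z-interval margin of error formula.

For 90% confidence, z* = 1.645 (from standard normal table)

Margin of error formula for z-interval: E = z* × σ/√n

E = 1.645 × 8.5/√68
  = 1.645 × 1.030776
  = 1.6956

Rounded to 2 decimal places:

1.70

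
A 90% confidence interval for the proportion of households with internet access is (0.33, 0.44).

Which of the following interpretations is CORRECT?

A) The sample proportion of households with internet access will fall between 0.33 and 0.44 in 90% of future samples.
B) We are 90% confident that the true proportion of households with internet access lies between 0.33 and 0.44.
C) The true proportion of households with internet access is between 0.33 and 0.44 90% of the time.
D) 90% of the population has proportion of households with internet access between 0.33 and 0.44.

A confidence interval represents our confidence in the procedure, not a probability statement about the parameter.

Key concept: If we repeated this sampling process many times and computed a 90% CI each time, about 90% of those intervals would contain the true population parameter.

For this specific interval (0.33, 0.44):
- Midpoint (point estimate): 0.385
- Margin of error: 0.055

The correct interpretation is the one stating confidence that the true parameter lies in the interval — option B.

B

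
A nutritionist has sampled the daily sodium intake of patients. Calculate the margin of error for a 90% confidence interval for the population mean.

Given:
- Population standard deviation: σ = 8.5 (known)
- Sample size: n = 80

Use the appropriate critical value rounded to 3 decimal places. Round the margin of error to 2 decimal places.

The population standard deviation σ is known, so use the z-interval margin of error formula.

For 90% confidence, z* = 1.645 (from standard normal table)

Margin of error formula for z-interval: E = z* × σ/√n

E = 1.645 × 8.5/√80
  = 1.645 × 0.950329
  = 1.5633

Rounded to 2 decimal places:

1.56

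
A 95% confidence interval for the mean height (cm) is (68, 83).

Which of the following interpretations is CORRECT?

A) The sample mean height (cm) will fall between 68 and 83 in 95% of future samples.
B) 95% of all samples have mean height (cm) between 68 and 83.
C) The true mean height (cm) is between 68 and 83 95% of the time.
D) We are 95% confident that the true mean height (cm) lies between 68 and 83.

A confidence interval represents our confidence in the procedure, not a probability statement about the parameter.

Key concept: If we repeated this sampling process many times and computed a 95% CI each time, about 95% of those intervals would contain the true population parameter.

For this specific interval (68, 83):
- Midpoint (point estimate): 75.5
- Margin of error: 7.5

The correct interpretation is the one stating confidence that the true parameter lies in the interval — option D.

D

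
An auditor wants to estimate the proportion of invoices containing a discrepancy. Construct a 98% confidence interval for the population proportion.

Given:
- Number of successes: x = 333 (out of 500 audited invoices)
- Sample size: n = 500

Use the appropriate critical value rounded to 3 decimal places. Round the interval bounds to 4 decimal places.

Sample proportion: p̂ = 333/500 = 0.666000

Check conditions for normal approximation:
  np̂ = 333 ≥ 10 ✓
  n(1-p̂) = 167 ≥ 10 ✓

The sample is large enough, so use a z-interval (normal approximation) for the proportion.

For 98% confidence, z* = 2.326 (from standard normal table)

Standard error: SE = √(p̂(1-p̂)/n) = √(0.666000×0.334000/500) = 0.02109237

Margin of error: E = z* × SE = 2.326 × 0.02109237 = 0.049061

Z-interval: p̂ ± E = 0.666000 ± 0.049061 = (0.616939, 0.715061)

Rounded to 4 decimal places:

(0.6169, 0.7151)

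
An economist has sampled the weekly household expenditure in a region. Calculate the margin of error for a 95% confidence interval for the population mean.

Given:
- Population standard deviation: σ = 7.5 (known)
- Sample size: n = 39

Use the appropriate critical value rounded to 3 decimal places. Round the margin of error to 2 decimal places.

The population standard deviation σ is known, so use the z-interval margin of error formula.

For 95% confidence, z* = 1.96 (from standard normal table)

Margin of error formula for z-interval: E = z* × σ/√n

E = 1.96 × 7.5/√39
  = 1.96 × 1.200961
  = 2.3539

Rounded to 2 decimal places:

2.35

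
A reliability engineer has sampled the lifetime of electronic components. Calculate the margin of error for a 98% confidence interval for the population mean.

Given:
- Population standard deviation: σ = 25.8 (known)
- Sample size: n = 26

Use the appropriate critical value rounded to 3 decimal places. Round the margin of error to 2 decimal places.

The population standard deviation σ is known, so use the z-interval margin of error formula.

For 98% confidence, z* = 2.326 (from standard normal table)

Margin of error formula for z-interval: E = z* × σ/√n

E = 2.326 × 25.8/√26
  = 2.326 × 5.059796
  = 11.7691

Rounded to 2 decimal places:

11.77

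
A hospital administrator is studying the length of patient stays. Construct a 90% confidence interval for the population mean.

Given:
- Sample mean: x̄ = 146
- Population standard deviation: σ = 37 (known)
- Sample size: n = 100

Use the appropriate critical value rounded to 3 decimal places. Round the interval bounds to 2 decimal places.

The population standard deviation σ is known, so use a z-interval (standard normal critical value).

For 90% confidence, z* = 1.645 (from standard normal table)

Standard error: SE = σ/√n = 37/√100 = 3.700000

Margin of error: E = z* × SE = 1.645 × 3.700000 = 6.0865

Z-interval: x̄ ± E = 146 ± 6.0865 = (139.9135, 152.0865)

Rounded to 2 decimal places:

(139.91, 152.09)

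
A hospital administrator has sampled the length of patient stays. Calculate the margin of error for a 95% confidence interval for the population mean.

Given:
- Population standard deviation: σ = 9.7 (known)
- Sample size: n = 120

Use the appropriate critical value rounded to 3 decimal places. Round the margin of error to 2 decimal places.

The population standard deviation σ is known, so use the z-interval margin of error formula.

For 95% confidence, z* = 1.96 (from standard normal table)

Margin of error formula for z-interval: E = z* × σ/√n

E = 1.96 × 9.7/√120
  = 1.96 × 0.885485
  = 1.7356

Rounded to 2 decimal places:

1.74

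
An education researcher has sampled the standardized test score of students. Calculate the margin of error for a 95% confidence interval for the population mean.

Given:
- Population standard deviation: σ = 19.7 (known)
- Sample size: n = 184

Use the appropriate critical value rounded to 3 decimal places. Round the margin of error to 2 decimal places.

The population standard deviation σ is known, so use the z-interval margin of error formula.

For 95% confidence, z* = 1.96 (from standard normal table)

Margin of error formula for z-interval: E = z* × σ/√n

E = 1.96 × 19.7/√184
  = 1.96 × 1.452303
  = 2.8465

Rounded to 2 decimal places:

2.85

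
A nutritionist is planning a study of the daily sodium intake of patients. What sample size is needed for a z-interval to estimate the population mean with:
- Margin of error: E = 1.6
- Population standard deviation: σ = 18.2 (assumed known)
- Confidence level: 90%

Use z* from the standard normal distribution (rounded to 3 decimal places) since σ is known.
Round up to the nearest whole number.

Using z* since population σ is known (z-interval formula).

For 90% confidence, z* = 1.645 (from standard normal table)

Sample size formula for z-interval: n = (z*σ/E)²

n = (1.645 × 18.2 / 1.6)²
  = (18.711875)²
  = 350.1343

Round up to the nearest whole number: n = 351

351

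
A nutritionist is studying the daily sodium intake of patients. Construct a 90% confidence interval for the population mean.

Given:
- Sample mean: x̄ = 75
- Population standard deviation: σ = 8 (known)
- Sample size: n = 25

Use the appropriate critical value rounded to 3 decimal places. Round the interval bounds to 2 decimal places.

The population standard deviation σ is known, so use a z-interval (standard normal critical value).

For 90% confidence, z* = 1.645 (from standard normal table)

Standard error: SE = σ/√n = 8/√25 = 1.600000

Margin of error: E = z* × SE = 1.645 × 1.600000 = 2.6320

Z-interval: x̄ ± E = 75 ± 2.6320 = (72.3680, 77.6320)

Rounded to 2 decimal places:

(72.37, 77.63)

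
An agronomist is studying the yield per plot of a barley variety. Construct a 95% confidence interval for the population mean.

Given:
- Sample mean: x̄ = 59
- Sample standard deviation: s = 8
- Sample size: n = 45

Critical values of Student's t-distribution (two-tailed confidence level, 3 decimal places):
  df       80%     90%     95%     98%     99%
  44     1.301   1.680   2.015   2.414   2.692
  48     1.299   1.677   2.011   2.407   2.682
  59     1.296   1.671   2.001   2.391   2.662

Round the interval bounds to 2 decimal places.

The population standard deviation σ is unknown (only the sample standard deviation s is given), so use a t-interval with df = n - 1 = 45 - 1 = 44.

For 95% confidence with df = 44, t* = 2.015 (from t-table)

Standard error: SE = s/√n = 8/√45 = 1.192570

Margin of error: E = t* × SE = 2.015 × 1.192570 = 2.4030

T-interval: x̄ ± E = 59 ± 2.4030 = (56.5970, 61.4030)

Rounded to 2 decimal places:

(56.60, 61.40)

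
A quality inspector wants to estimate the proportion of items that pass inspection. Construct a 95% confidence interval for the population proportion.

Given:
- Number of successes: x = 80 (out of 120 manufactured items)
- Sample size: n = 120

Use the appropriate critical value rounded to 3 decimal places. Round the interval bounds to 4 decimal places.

Sample proportion: p̂ = 80/120 = 0.666667

Check conditions for normal approximation:
  np̂ = 80 ≥ 10 ✓
  n(1-p̂) = 40 ≥ 10 ✓

The sample is large enough, so use a z-interval (normal approximation) for the proportion.

For 95% confidence, z* = 1.96 (from standard normal table)

Standard error: SE = √(p̂(1-p̂)/n) = √(0.666667×0.333333/120) = 0.04303315

Margin of error: E = z* × SE = 1.96 × 0.04303315 = 0.084345

Z-interval: p̂ ± E = 0.666667 ± 0.084345 = (0.582322, 0.751012)

Rounded to 4 decimal places:

(0.5823, 0.7510)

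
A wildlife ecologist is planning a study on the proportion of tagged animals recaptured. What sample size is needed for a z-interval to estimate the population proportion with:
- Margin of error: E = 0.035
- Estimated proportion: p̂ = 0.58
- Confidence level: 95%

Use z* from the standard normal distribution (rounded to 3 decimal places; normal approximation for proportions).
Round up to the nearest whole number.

Using z* for proportion z-interval (normal approximation).

For 95% confidence, z* = 1.96 (from standard normal table)

Sample size formula for proportion z-interval: n = z*²p̂(1-p̂)/E²

n = 1.96² × 0.58 × 0.42 / 0.035²
  = 3.8416 × 0.2436 / 0.001225
  = 763.9296

Round up to the nearest whole number: n = 764

764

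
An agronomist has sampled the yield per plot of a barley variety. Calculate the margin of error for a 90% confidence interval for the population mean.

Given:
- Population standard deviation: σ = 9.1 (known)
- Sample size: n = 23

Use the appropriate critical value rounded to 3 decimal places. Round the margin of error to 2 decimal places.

The population standard deviation σ is known, so use the z-interval margin of error formula.

For 90% confidence, z* = 1.645 (from standard normal table)

Margin of error formula for z-interval: E = z* × σ/√n

E = 1.645 × 9.1/√23
  = 1.645 × 1.897481
  = 3.1214

Rounded to 2 decimal places:

3.12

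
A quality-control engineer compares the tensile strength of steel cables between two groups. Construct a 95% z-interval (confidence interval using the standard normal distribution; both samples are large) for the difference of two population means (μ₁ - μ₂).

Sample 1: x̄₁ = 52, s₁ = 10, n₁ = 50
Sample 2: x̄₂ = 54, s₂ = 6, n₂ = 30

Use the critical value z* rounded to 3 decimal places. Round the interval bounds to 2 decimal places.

Both samples are large (n₁ = 50 ≥ 30, n₂ = 30 ≥ 30), so a z-interval for the difference of means applies.

Point estimate: x̄₁ - x̄₂ = 52 - 54 = -2

Standard error: SE = √(s₁²/n₁ + s₂²/n₂)
= √(10²/50 + 6²/30)
= √(2.000000 + 1.200000)
= 1.788854

For 95% confidence, z* = 1.96 (from standard normal table)
Margin of error: E = z* × SE = 1.96 × 1.788854 = 3.5062

Z-interval: (x̄₁ - x̄₂) ± E = -2 ± 3.5062 = (-5.5062, 1.5062)

Rounded to 2 decimal places:

(-5.51, 1.51)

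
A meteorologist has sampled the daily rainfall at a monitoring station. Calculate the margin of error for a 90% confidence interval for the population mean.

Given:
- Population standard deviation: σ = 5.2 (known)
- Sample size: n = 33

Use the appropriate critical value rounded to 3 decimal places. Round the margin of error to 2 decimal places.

The population standard deviation σ is known, so use the z-interval margin of error formula.

For 90% confidence, z* = 1.645 (from standard normal table)

Margin of error formula for z-interval: E = z* × σ/√n

E = 1.645 × 5.2/√33
  = 1.645 × 0.905204
  = 1.4891

Rounded to 2 decimal places:

1.49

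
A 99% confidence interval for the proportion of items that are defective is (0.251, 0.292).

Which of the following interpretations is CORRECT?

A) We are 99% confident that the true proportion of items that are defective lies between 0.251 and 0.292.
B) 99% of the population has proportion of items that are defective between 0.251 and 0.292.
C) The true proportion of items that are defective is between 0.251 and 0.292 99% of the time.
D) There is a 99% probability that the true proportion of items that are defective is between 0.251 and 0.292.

A confidence interval represents our confidence in the procedure, not a probability statement about the parameter.

Key concept: If we repeated this sampling process many times and computed a 99% CI each time, about 99% of those intervals would contain the true population parameter.

For this specific interval (0.251, 0.292):
- Midpoint (point estimate): 0.2715
- Margin of error: 0.0205

The correct interpretation is the one stating confidence that the true parameter lies in the interval — option A.

A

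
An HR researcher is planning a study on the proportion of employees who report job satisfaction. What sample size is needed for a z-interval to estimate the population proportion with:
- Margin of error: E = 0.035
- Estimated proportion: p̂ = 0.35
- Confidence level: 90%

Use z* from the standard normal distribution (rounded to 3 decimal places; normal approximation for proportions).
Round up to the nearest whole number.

Using z* for proportion z-interval (normal approximation).

For 90% confidence, z* = 1.645 (from standard normal table)

Sample size formula for proportion z-interval: n = z*²p̂(1-p̂)/E²

n = 1.645² × 0.35 × 0.65 / 0.035²
  = 2.706025 × 0.2275 / 0.001225
  = 502.5475

Round up to the nearest whole number: n = 503

503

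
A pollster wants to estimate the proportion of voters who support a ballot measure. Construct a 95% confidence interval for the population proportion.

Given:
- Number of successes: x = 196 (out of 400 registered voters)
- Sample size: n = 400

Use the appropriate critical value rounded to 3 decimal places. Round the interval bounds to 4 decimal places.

Sample proportion: p̂ = 196/400 = 0.490000

Check conditions for normal approximation:
  np̂ = 196 ≥ 10 ✓
  n(1-p̂) = 204 ≥ 10 ✓

The sample is large enough, so use a z-interval (normal approximation) for the proportion.

For 95% confidence, z* = 1.96 (from standard normal table)

Standard error: SE = √(p̂(1-p̂)/n) = √(0.490000×0.510000/400) = 0.02499500

Margin of error: E = z* × SE = 1.96 × 0.02499500 = 0.048990

Z-interval: p̂ ± E = 0.490000 ± 0.048990 = (0.441010, 0.538990)

Rounded to 4 decimal places:

(0.4410, 0.5390)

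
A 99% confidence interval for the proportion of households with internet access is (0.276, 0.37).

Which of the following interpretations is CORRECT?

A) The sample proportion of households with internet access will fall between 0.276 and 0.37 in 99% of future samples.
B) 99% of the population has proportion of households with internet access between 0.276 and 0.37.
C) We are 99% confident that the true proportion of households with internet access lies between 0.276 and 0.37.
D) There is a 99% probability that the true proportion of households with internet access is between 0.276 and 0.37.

A confidence interval represents our confidence in the procedure, not a probability statement about the parameter.

Key concept: If we repeated this sampling process many times and computed a 99% CI each time, about 99% of those intervals would contain the true population parameter.

For this specific interval (0.276, 0.37):
- Midpoint (point estimate): 0.323
- Margin of error: 0.047

The correct interpretation is the one stating confidence that the true parameter lies in the interval — option C.

C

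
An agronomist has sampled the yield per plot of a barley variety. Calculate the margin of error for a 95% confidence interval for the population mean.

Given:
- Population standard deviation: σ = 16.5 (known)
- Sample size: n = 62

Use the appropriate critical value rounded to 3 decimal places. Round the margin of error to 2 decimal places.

The population standard deviation σ is known, so use the z-interval margin of error formula.

For 95% confidence, z* = 1.96 (from standard normal table)

Margin of error formula for z-interval: E = z* × σ/√n

E = 1.96 × 16.5/√62
  = 1.96 × 2.095502
  = 4.1072

Rounded to 2 decimal places:

4.11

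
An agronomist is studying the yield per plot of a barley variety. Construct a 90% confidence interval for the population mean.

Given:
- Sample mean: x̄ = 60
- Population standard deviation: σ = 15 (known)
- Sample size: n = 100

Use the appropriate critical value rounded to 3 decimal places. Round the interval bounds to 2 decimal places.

The population standard deviation σ is known, so use a z-interval (standard normal critical value).

For 90% confidence, z* = 1.645 (from standard normal table)

Standard error: SE = σ/√n = 15/√100 = 1.500000

Margin of error: E = z* × SE = 1.645 × 1.500000 = 2.4675

Z-interval: x̄ ± E = 60 ± 2.4675 = (57.5325, 62.4675)

Rounded to 2 decimal places:

(57.53, 62.47)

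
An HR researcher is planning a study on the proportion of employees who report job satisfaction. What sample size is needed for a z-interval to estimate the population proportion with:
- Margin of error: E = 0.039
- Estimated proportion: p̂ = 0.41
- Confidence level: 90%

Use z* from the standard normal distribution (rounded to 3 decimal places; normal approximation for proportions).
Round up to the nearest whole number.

Using z* for proportion z-interval (normal approximation).

For 90% confidence, z* = 1.645 (from standard normal table)

Sample size formula for proportion z-interval: n = z*²p̂(1-p̂)/E²

n = 1.645² × 0.41 × 0.59 / 0.039²
  = 2.706025 × 0.2419 / 0.001521
  = 430.3665

Round up to the nearest whole number: n = 431

431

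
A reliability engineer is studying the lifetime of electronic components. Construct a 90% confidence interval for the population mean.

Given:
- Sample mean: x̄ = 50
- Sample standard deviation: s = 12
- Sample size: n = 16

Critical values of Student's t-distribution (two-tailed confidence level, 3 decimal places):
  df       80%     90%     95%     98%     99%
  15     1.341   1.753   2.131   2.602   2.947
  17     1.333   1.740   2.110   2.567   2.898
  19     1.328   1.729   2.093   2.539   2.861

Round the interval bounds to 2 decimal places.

The population standard deviation σ is unknown (only the sample standard deviation s is given), so use a t-interval with df = n - 1 = 16 - 1 = 15.

For 90% confidence with df = 15, t* = 1.753 (from t-table)

Standard error: SE = s/√n = 12/√16 = 3.000000

Margin of error: E = t* × SE = 1.753 × 3.000000 = 5.2590

T-interval: x̄ ± E = 50 ± 5.2590 = (44.7410, 55.2590)

Rounded to 2 decimal places:

(44.74, 55.26)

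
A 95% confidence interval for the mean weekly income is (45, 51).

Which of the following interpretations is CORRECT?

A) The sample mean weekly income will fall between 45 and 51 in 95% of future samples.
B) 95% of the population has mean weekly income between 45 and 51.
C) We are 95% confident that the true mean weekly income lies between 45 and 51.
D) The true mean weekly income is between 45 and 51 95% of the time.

A confidence interval represents our confidence in the procedure, not a probability statement about the parameter.

Key concept: If we repeated this sampling process many times and computed a 95% CI each time, about 95% of those intervals would contain the true population parameter.

For this specific interval (45, 51):
- Midpoint (point estimate): 48
- Margin of error: 3

The correct interpretation is the one stating confidence that the true parameter lies in the interval — option C.

C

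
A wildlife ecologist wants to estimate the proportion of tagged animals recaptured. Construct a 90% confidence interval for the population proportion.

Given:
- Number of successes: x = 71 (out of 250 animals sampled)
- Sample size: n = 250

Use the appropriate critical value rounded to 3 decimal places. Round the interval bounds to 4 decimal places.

Sample proportion: p̂ = 71/250 = 0.284000

Check conditions for normal approximation:
  np̂ = 71 ≥ 10 ✓
  n(1-p̂) = 179 ≥ 10 ✓

The sample is large enough, so use a z-interval (normal approximation) for the proportion.

For 90% confidence, z* = 1.645 (from standard normal table)

Standard error: SE = √(p̂(1-p̂)/n) = √(0.284000×0.716000/250) = 0.02851975

Margin of error: E = z* × SE = 1.645 × 0.02851975 = 0.046915

Z-interval: p̂ ± E = 0.284000 ± 0.046915 = (0.237085, 0.330915)

Rounded to 4 decimal places:

(0.2371, 0.3309)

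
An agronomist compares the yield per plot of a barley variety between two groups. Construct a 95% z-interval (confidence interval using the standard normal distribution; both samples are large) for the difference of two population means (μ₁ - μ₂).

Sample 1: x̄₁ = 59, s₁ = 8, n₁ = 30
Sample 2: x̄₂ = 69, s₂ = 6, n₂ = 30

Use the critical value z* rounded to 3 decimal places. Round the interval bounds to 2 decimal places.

Both samples are large (n₁ = 30 ≥ 30, n₂ = 30 ≥ 30), so a z-interval for the difference of means applies.

Point estimate: x̄₁ - x̄₂ = 59 - 69 = -10

Standard error: SE = √(s₁²/n₁ + s₂²/n₂)
= √(8²/30 + 6²/30)
= √(2.133333 + 1.200000)
= 1.825742

For 95% confidence, z* = 1.96 (from standard normal table)
Margin of error: E = z* × SE = 1.96 × 1.825742 = 3.5785

Z-interval: (x̄₁ - x̄₂) ± E = -10 ± 3.5785 = (-13.5785, -6.4215)

Rounded to 2 decimal places:

(-13.58, -6.42)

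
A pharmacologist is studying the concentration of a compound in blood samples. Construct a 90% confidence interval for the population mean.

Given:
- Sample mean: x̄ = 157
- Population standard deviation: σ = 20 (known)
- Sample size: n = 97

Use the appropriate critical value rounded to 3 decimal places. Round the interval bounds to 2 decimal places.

The population standard deviation σ is known, so use a z-interval (standard normal critical value).

For 90% confidence, z* = 1.645 (from standard normal table)

Standard error: SE = σ/√n = 20/√97 = 2.030692

Margin of error: E = z* × SE = 1.645 × 2.030692 = 3.3405

Z-interval: x̄ ± E = 157 ± 3.3405 = (153.6595, 160.3405)

Rounded to 2 decimal places:

(153.66, 160.34)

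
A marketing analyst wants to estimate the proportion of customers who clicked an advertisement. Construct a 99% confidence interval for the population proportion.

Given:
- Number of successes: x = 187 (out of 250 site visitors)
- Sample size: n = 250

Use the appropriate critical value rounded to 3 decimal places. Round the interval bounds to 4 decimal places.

Sample proportion: p̂ = 187/250 = 0.748000

Check conditions for normal approximation:
  np̂ = 187 ≥ 10 ✓
  n(1-p̂) = 63 ≥ 10 ✓

The sample is large enough, so use a z-interval (normal approximation) for the proportion.

For 99% confidence, z* = 2.576 (from standard normal table)

Standard error: SE = √(p̂(1-p̂)/n) = √(0.748000×0.252000/250) = 0.02745877

Margin of error: E = z* × SE = 2.576 × 0.02745877 = 0.070734

Z-interval: p̂ ± E = 0.748000 ± 0.070734 = (0.677266, 0.818734)

Rounded to 4 decimal places:

(0.6773, 0.8187)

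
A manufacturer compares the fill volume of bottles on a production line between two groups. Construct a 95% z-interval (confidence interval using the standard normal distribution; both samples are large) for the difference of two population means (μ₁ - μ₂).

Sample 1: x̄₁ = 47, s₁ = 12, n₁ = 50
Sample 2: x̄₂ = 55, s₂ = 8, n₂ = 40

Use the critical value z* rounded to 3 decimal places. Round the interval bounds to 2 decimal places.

Both samples are large (n₁ = 50 ≥ 30, n₂ = 40 ≥ 30), so a z-interval for the difference of means applies.

Point estimate: x̄₁ - x̄₂ = 47 - 55 = -8

Standard error: SE = √(s₁²/n₁ + s₂²/n₂)
= √(12²/50 + 8²/40)
= √(2.880000 + 1.600000)
= 2.116601

For 95% confidence, z* = 1.96 (from standard normal table)
Margin of error: E = z* × SE = 1.96 × 2.116601 = 4.1485

Z-interval: (x̄₁ - x̄₂) ± E = -8 ± 4.1485 = (-12.1485, -3.8515)

Rounded to 2 decimal places:

(-12.15, -3.85)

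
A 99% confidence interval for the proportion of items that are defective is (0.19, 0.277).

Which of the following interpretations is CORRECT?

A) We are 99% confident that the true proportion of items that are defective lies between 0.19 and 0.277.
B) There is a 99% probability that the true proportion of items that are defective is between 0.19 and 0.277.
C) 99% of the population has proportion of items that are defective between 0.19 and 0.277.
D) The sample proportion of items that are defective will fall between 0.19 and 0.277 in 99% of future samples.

A confidence interval represents our confidence in the procedure, not a probability statement about the parameter.

Key concept: If we repeated this sampling process many times and computed a 99% CI each time, about 99% of those intervals would contain the true population parameter.

For this specific interval (0.19, 0.277):
- Midpoint (point estimate): 0.2335
- Margin of error: 0.0435

The correct interpretation is the one stating confidence that the true parameter lies in the interval — option A.

A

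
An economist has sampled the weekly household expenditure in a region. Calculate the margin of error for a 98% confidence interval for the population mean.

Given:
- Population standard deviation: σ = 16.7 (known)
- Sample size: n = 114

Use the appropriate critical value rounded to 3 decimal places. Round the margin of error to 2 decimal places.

The population standard deviation σ is known, so use the z-interval margin of error formula.

For 98% confidence, z* = 2.326 (from standard normal table)

Margin of error formula for z-interval: E = z* × σ/√n

E = 2.326 × 16.7/√114
  = 2.326 × 1.564098
  = 3.6381

Rounded to 2 decimal places:

3.64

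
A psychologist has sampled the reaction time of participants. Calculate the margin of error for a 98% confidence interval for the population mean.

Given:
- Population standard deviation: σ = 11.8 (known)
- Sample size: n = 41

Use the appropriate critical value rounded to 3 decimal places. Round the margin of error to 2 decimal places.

The population standard deviation σ is known, so use the z-interval margin of error formula.

For 98% confidence, z* = 2.326 (from standard normal table)

Margin of error formula for z-interval: E = z* × σ/√n

E = 2.326 × 11.8/√41
  = 2.326 × 1.842850
  = 4.2865

Rounded to 2 decimal places:

4.29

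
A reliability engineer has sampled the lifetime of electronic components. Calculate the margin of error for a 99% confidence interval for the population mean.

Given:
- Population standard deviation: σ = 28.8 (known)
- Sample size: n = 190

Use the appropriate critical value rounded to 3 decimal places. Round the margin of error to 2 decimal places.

The population standard deviation σ is known, so use the z-interval margin of error formula.

For 99% confidence, z* = 2.576 (from standard normal table)

Margin of error formula for z-interval: E = z* × σ/√n

E = 2.576 × 28.8/√190
  = 2.576 × 2.089372
  = 5.3822

Rounded to 2 decimal places:

5.38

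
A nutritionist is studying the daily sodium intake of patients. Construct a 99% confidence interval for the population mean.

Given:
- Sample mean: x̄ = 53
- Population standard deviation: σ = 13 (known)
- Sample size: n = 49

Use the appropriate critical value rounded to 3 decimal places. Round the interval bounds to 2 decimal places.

The population standard deviation σ is known, so use a z-interval (standard normal critical value).

For 99% confidence, z* = 2.576 (from standard normal table)

Standard error: SE = σ/√n = 13/√49 = 1.857143

Margin of error: E = z* × SE = 2.576 × 1.857143 = 4.7840

Z-interval: x̄ ± E = 53 ± 4.7840 = (48.2160, 57.7840)

Rounded to 2 decimal places:

(48.22, 57.78)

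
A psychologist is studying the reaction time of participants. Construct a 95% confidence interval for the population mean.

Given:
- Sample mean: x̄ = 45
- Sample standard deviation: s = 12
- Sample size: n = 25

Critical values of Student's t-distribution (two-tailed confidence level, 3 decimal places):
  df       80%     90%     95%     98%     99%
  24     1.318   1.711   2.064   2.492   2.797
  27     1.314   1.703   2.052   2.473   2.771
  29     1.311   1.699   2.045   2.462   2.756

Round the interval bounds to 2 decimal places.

The population standard deviation σ is unknown (only the sample standard deviation s is given), so use a t-interval with df = n - 1 = 25 - 1 = 24.

For 95% confidence with df = 24, t* = 2.064 (from t-table)

Standard error: SE = s/√n = 12/√25 = 2.400000

Margin of error: E = t* × SE = 2.064 × 2.400000 = 4.9536

T-interval: x̄ ± E = 45 ± 4.9536 = (40.0464, 49.9536)

Rounded to 2 decimal places:

(40.05, 49.95)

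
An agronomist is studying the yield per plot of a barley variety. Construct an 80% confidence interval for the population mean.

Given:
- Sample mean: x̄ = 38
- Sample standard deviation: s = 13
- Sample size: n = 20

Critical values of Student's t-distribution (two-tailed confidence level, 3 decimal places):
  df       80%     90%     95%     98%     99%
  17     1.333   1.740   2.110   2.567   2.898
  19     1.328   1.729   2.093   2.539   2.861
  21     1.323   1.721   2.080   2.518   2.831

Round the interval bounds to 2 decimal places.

The population standard deviation σ is unknown (only the sample standard deviation s is given), so use a t-interval with df = n - 1 = 20 - 1 = 19.

For 80% confidence with df = 19, t* = 1.328 (from t-table)

Standard error: SE = s/√n = 13/√20 = 2.906888

Margin of error: E = t* × SE = 1.328 × 2.906888 = 3.8603

T-interval: x̄ ± E = 38 ± 3.8603 = (34.1397, 41.8603)

Rounded to 2 decimal places:

(34.14, 41.86)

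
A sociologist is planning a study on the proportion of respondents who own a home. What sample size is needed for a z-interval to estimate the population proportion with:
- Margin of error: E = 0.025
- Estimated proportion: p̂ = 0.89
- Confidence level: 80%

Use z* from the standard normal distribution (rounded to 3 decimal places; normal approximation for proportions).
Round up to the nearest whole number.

Using z* for proportion z-interval (normal approximation).

For 80% confidence, z* = 1.282 (from standard normal table)

Sample size formula for proportion z-interval: n = z*²p̂(1-p̂)/E²

n = 1.282² × 0.89 × 0.11 / 0.025²
  = 1.643524 × 0.0979 / 0.000625
  = 257.4416

Round up to the nearest whole number: n = 258

258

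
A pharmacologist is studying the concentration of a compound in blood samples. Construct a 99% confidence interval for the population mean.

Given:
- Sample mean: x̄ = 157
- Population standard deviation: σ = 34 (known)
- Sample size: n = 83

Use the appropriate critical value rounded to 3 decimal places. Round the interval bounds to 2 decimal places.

The population standard deviation σ is known, so use a z-interval (standard normal critical value).

For 99% confidence, z* = 2.576 (from standard normal table)

Standard error: SE = σ/√n = 34/√83 = 3.731985

Margin of error: E = z* × SE = 2.576 × 3.731985 = 9.6136

Z-interval: x̄ ± E = 157 ± 9.6136 = (147.3864, 166.6136)

Rounded to 2 decimal places:

(147.39, 166.61)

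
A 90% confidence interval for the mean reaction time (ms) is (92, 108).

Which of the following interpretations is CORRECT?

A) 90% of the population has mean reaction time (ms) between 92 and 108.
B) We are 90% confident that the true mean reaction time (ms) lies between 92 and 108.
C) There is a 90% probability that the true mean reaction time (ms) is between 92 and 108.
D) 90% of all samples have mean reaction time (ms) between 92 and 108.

A confidence interval represents our confidence in the procedure, not a probability statement about the parameter.

Key concept: If we repeated this sampling process many times and computed a 90% CI each time, about 90% of those intervals would contain the true population parameter.

For this specific interval (92, 108):
- Midpoint (point estimate): 100
- Margin of error: 8

The correct interpretation is the one stating confidence that the true parameter lies in the interval — option B.

B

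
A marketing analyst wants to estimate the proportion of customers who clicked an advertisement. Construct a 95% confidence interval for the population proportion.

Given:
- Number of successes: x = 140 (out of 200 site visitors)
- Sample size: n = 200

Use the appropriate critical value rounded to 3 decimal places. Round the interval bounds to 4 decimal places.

Sample proportion: p̂ = 140/200 = 0.700000

Check conditions for normal approximation:
  np̂ = 140 ≥ 10 ✓
  n(1-p̂) = 60 ≥ 10 ✓

The sample is large enough, so use a z-interval (normal approximation) for the proportion.

For 95% confidence, z* = 1.96 (from standard normal table)

Standard error: SE = √(p̂(1-p̂)/n) = √(0.700000×0.300000/200) = 0.03240370

Margin of error: E = z* × SE = 1.96 × 0.03240370 = 0.063511

Z-interval: p̂ ± E = 0.700000 ± 0.063511 = (0.636489, 0.763511)

Rounded to 4 decimal places:

(0.6365, 0.7635)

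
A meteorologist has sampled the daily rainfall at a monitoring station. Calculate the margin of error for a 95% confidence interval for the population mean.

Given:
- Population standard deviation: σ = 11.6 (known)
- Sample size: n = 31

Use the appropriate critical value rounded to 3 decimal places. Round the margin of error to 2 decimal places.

The population standard deviation σ is known, so use the z-interval margin of error formula.

For 95% confidence, z* = 1.96 (from standard normal table)

Margin of error formula for z-interval: E = z* × σ/√n

E = 1.96 × 11.6/√31
  = 1.96 × 2.083422
  = 4.0835

Rounded to 2 decimal places:

4.08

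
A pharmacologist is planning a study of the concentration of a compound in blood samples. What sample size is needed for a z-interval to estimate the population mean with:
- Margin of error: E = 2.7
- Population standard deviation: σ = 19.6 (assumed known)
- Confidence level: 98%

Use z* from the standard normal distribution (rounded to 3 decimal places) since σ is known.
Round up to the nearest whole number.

Using z* since population σ is known (z-interval formula).

For 98% confidence, z* = 2.326 (from standard normal table)

Sample size formula for z-interval: n = (z*σ/E)²

n = (2.326 × 19.6 / 2.7)²
  = (16.885037)²
  = 285.1045

Round up to the nearest whole number: n = 286

286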